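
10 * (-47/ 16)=-235/ 8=-29.38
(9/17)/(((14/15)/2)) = 1.13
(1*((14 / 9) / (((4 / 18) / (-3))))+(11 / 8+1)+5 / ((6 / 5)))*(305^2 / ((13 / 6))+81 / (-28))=-1807540003 / 2912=-620721.15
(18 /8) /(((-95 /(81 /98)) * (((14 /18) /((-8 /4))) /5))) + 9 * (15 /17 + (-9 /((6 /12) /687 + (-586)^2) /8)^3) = 6101804352920132235907785325155813 /744770581078799098244881770632000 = 8.19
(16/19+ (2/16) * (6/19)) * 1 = 67/76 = 0.88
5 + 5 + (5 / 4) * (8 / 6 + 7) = 245 / 12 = 20.42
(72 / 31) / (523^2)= 72 / 8479399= 0.00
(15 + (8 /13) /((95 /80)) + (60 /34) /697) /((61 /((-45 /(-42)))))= 681369405 /2499404362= 0.27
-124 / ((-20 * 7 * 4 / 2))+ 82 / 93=8623 / 6510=1.32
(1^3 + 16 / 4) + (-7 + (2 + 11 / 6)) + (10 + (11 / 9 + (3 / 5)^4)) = 148333 / 11250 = 13.19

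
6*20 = 120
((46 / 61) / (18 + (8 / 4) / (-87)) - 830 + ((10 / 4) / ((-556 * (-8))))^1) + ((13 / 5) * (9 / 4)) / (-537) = -6852643124337 / 8256511040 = -829.97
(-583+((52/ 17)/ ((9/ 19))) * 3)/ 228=-28745/ 11628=-2.47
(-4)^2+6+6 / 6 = 23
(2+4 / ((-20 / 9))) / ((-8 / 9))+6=231 / 40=5.78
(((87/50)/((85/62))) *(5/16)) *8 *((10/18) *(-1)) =-899/510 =-1.76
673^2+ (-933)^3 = -811713308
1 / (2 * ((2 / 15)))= 3.75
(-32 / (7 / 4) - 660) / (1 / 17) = -80716 / 7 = -11530.86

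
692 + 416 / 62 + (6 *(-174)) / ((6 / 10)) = -32280 / 31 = -1041.29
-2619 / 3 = -873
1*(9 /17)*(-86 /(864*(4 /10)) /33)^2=46225 /1535542272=0.00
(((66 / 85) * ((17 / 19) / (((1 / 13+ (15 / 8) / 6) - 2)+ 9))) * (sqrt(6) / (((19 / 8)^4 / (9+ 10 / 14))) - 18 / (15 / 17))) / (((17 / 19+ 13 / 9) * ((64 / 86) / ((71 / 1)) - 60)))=601169283 / 43984136875 - 1641592922112 * sqrt(6) / 8024879382361625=0.01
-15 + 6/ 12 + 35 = 20.50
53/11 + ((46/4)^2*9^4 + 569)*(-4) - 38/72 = -1375324121/396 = -3473040.71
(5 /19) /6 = 5 /114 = 0.04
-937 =-937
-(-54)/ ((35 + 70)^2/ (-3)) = -18/ 1225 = -0.01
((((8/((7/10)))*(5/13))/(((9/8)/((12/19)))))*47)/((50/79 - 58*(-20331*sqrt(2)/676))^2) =1883805885795839813136409600/98844965862857298876101408063301 - 4328838088385535429120000*sqrt(2)/626018117131429559548642251067573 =0.00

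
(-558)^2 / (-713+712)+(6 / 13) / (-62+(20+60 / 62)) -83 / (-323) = -277172277697 / 890188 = -311363.75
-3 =-3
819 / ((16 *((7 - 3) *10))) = 819 / 640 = 1.28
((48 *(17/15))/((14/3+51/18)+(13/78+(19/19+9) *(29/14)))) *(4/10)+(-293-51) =-1278544/3725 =-343.23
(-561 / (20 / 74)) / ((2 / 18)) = -186813 / 10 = -18681.30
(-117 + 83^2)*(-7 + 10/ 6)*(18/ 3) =-216704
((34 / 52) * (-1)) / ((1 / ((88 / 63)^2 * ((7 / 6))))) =-32912 / 22113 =-1.49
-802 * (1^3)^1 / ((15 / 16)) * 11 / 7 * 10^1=-282304 / 21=-13443.05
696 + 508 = 1204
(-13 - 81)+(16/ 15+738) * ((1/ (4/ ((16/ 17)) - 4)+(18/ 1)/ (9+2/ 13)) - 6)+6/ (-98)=-1485703/ 12495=-118.90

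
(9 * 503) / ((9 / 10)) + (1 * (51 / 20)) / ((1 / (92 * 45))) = 15587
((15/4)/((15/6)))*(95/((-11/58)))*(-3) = 24795/11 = 2254.09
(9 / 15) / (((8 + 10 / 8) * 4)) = 3 / 185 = 0.02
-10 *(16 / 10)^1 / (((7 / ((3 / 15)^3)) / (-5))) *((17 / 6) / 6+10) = 1508 / 1575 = 0.96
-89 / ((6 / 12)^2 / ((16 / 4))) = -1424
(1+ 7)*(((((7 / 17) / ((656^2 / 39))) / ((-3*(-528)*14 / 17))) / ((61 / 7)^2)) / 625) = 637 / 132105621120000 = 0.00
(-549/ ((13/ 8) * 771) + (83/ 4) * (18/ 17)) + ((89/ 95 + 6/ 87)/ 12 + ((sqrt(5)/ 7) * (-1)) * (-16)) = 16 * sqrt(5)/ 7 + 40588954517/ 1877708820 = 26.73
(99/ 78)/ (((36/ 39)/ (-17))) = -187/ 8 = -23.38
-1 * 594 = -594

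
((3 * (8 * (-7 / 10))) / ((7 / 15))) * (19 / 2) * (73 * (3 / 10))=-37449 / 5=-7489.80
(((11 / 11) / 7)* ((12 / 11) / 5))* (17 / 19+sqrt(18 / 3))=204 / 7315+12* sqrt(6) / 385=0.10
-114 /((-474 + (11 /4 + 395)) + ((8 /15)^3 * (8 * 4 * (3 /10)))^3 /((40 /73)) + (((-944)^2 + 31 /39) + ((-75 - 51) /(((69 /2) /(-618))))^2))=-2790624814453125000 /146515426668757844980699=-0.00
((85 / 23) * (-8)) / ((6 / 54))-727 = -22841 / 23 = -993.09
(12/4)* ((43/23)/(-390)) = -0.01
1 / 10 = 0.10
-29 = -29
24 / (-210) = -4 / 35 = -0.11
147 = 147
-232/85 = -2.73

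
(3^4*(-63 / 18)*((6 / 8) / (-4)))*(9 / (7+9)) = 15309 / 512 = 29.90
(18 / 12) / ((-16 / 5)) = -15 / 32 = -0.47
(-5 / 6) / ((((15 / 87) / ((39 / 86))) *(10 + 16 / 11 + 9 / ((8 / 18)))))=-4147 / 59985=-0.07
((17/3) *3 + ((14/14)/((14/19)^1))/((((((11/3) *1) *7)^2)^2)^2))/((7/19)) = 5587999510380982003/121102156571672738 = 46.14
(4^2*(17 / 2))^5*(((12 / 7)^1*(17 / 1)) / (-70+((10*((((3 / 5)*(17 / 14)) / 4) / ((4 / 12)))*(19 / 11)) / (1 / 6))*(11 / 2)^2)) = 75930226655232 / 92011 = 825229881.81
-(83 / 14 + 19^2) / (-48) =5137 / 672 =7.64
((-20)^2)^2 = 160000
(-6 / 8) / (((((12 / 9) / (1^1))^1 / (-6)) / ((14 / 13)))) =189 / 52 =3.63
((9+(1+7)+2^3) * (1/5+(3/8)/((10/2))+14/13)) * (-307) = -1079105/104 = -10376.01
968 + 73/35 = 33953/35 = 970.09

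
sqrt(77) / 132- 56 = -55.93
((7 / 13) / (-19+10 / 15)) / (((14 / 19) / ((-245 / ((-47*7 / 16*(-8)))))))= 399 / 6721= 0.06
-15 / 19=-0.79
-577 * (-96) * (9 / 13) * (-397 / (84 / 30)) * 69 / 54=-632230440 / 91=-6947587.25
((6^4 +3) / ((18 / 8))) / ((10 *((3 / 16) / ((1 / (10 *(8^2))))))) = 433 / 900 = 0.48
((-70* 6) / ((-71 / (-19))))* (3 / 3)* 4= -31920 / 71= -449.58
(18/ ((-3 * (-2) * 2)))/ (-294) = -1/ 196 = -0.01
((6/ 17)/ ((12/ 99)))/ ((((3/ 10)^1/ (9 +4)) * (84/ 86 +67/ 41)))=3781635/ 78251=48.33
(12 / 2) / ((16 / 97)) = 36.38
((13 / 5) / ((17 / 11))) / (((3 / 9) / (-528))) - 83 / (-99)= -22417633 / 8415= -2664.01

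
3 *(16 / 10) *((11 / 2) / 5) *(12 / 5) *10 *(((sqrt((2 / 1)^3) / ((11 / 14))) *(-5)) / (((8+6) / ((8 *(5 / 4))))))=-1152 *sqrt(2)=-1629.17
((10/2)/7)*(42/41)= 30/41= 0.73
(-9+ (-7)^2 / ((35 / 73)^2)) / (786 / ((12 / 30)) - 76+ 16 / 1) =0.11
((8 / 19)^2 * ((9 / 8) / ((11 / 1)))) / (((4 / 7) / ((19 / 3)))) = 42 / 209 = 0.20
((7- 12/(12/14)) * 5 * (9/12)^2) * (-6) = 945/8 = 118.12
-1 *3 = -3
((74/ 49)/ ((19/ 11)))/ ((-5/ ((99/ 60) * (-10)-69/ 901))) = 12157497/ 4194155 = 2.90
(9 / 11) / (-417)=-3 / 1529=-0.00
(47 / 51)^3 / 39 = 103823 / 5173389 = 0.02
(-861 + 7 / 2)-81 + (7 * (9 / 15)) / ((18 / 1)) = -14074 / 15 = -938.27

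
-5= -5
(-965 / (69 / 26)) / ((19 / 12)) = -100360 / 437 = -229.66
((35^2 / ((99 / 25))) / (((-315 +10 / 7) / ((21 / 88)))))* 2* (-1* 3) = 1.41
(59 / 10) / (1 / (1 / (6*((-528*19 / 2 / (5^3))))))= -1475 / 60192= -0.02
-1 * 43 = -43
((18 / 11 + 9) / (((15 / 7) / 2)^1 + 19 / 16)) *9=117936 / 2783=42.38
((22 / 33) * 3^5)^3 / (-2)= -2125764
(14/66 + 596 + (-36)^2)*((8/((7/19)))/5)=9491336/1155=8217.61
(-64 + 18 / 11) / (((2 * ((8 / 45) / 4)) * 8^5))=-0.02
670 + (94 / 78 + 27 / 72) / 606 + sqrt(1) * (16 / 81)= 1140444725 / 1701648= 670.20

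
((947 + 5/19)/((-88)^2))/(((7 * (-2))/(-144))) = 80991/64372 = 1.26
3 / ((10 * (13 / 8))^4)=0.00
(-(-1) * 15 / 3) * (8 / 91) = 40 / 91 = 0.44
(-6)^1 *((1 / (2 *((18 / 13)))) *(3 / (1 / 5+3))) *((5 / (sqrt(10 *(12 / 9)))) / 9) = -65 *sqrt(30) / 1152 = -0.31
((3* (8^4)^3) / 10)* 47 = 4844723109888 / 5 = 968944621977.60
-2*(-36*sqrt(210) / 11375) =72*sqrt(210) / 11375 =0.09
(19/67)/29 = 19/1943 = 0.01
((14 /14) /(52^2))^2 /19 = 1 /138920704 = 0.00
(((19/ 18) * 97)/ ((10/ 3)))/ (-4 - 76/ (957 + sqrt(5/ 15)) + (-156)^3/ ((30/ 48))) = -106504311182761/ 21061396901066008272 - 485 * sqrt(3)/ 21061396901066008272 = -0.00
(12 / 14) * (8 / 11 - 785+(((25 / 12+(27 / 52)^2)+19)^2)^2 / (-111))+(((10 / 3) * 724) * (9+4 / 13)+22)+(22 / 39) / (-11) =124645118594185761489781 / 6168424046737784832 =20206.96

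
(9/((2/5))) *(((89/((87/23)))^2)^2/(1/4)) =175578514636810/6365529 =27582705.95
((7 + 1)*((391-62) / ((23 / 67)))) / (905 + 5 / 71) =447158 / 52785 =8.47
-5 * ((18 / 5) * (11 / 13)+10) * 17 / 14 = -7208 / 91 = -79.21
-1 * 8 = -8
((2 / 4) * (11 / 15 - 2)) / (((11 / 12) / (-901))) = 34238 / 55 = 622.51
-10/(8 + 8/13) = -65/56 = -1.16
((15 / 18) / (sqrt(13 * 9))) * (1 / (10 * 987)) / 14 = sqrt(13) / 6466824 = 0.00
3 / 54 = 1 / 18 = 0.06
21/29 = 0.72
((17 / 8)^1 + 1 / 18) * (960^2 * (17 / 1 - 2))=30144000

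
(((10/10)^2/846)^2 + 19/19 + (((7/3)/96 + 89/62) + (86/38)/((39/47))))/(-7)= -227416096559/306893295072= -0.74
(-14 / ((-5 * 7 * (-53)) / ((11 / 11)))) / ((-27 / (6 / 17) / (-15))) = -4 / 2703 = -0.00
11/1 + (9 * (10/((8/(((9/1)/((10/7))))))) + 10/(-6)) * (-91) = -150887/24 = -6286.96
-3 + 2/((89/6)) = -255/89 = -2.87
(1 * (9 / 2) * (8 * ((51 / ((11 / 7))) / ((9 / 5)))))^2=50979600 / 121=421319.01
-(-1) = 1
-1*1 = -1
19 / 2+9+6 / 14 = 265 / 14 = 18.93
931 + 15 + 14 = 960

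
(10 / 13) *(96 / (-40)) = -24 / 13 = -1.85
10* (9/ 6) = 15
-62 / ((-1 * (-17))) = -3.65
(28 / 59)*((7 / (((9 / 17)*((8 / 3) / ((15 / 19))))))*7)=29155 / 2242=13.00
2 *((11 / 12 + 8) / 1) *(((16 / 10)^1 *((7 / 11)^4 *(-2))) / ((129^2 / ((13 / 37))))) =-26718328 / 135220688955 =-0.00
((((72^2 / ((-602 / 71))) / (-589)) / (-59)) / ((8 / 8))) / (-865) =184032 / 9047944115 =0.00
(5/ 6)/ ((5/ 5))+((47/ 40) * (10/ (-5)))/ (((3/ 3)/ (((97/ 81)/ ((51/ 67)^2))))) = -4.02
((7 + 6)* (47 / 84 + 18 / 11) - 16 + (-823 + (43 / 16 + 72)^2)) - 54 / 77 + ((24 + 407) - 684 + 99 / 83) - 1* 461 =1809043543 / 446208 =4054.26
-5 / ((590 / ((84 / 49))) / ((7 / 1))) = -6 / 59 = -0.10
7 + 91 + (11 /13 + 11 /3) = 3998 /39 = 102.51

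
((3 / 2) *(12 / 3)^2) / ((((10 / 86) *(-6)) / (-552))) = 94944 / 5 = 18988.80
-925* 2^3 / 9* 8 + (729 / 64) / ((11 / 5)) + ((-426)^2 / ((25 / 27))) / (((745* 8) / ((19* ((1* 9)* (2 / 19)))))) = -705767116763 / 118008000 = -5980.67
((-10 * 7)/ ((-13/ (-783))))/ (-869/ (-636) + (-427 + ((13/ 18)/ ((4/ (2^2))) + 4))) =104577480/ 10440287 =10.02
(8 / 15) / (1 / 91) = 728 / 15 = 48.53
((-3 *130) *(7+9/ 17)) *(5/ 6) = -41600/ 17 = -2447.06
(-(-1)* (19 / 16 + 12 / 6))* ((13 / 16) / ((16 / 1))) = 663 / 4096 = 0.16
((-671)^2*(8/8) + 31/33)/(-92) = -3714496/759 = -4893.93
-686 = -686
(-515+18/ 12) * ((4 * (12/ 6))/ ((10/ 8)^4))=-1051648/ 625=-1682.64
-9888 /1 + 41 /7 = -69175 /7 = -9882.14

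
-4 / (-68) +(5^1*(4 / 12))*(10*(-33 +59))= 22103 / 51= 433.39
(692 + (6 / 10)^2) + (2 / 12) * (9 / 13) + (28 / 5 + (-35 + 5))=668.08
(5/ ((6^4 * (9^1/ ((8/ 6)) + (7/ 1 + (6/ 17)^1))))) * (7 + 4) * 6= 935/ 51786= 0.02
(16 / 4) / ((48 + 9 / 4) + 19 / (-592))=2368 / 29729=0.08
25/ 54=0.46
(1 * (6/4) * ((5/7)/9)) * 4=10/21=0.48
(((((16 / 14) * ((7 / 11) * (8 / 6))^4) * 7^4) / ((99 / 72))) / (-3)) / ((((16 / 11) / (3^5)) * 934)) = -421654016 / 6837347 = -61.67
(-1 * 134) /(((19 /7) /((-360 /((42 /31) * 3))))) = 83080 /19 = 4372.63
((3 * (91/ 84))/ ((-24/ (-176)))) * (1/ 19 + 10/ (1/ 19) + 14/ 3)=1587157/ 342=4640.81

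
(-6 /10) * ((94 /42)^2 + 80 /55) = -3.88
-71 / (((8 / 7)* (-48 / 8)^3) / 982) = 244027 / 864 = 282.44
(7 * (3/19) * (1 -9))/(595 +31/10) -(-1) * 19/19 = 111959/113639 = 0.99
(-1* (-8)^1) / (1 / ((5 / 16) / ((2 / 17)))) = 21.25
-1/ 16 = -0.06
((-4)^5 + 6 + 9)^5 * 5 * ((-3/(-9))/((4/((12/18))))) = -5229086614320245/18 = -290504811906680.28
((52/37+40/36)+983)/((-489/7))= -2297239/162837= -14.11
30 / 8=15 / 4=3.75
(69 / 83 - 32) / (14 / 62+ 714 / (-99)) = 2646501 / 593201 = 4.46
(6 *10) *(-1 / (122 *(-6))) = 5 / 61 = 0.08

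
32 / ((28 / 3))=24 / 7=3.43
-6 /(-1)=6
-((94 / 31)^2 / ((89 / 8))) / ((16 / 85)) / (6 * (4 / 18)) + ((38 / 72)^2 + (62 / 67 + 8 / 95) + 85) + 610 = 488930336573269 / 705532142160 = 693.00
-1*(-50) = 50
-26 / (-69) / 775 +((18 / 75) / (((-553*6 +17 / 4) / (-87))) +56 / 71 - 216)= -10830292418798 / 50325589875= -215.20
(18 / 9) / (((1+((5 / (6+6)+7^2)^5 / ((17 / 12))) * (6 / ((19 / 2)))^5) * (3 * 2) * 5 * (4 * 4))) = 42093683 / 211186413774719760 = 0.00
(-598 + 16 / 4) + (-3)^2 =-585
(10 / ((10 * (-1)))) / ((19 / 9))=-9 / 19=-0.47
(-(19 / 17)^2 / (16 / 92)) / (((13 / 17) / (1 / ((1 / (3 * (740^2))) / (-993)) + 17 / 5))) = 67723435964849 / 4420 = 15322044335.94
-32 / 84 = -8 / 21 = -0.38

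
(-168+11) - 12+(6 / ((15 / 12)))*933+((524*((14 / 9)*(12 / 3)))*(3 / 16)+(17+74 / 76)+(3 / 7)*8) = 19719121 / 3990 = 4942.14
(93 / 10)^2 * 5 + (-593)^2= 7041629 / 20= 352081.45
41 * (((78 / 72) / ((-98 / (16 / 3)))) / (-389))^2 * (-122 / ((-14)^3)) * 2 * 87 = 24514802 / 3364722458181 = 0.00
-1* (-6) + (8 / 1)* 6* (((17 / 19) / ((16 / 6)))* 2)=726 / 19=38.21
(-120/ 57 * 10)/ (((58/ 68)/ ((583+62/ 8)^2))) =-4746203650/ 551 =-8613799.73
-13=-13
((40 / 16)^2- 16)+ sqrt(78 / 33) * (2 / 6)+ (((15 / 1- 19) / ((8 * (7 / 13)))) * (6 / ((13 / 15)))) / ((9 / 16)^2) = -7577 / 252+ sqrt(286) / 33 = -29.55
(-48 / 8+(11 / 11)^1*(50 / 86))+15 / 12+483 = 82359 / 172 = 478.83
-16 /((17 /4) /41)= -2624 /17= -154.35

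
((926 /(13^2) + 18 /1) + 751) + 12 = 786.48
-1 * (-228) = 228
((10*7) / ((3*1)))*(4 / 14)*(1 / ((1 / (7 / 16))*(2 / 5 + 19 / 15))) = 7 / 4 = 1.75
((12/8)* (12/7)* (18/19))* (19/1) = 324/7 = 46.29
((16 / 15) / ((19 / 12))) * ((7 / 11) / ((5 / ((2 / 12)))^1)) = 224 / 15675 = 0.01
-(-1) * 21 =21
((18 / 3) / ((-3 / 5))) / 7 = -10 / 7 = -1.43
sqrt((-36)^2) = 36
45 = 45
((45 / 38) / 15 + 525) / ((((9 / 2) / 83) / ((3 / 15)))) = 184011 / 95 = 1936.96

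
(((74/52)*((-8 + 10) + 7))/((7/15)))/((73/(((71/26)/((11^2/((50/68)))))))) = 8866125/1421123704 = 0.01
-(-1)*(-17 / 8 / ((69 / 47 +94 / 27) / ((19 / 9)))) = -45543 / 50248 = -0.91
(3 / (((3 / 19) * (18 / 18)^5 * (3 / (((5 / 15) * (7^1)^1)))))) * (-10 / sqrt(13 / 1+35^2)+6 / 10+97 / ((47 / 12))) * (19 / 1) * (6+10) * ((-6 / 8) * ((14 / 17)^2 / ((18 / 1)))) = -1968290408 / 611235+4952920 * sqrt(1238) / 4830057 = -3184.11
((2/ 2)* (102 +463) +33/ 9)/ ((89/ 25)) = 42650/ 267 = 159.74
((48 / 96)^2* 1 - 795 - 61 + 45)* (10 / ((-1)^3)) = 8107.50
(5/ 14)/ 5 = 1/ 14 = 0.07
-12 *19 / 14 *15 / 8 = -855 / 28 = -30.54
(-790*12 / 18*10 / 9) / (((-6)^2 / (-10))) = 39500 / 243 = 162.55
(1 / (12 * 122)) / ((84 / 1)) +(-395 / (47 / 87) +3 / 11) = -46469432507 / 63578592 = -730.90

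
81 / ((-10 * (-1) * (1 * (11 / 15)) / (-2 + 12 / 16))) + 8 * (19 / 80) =-11.91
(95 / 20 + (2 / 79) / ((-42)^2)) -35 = -30.25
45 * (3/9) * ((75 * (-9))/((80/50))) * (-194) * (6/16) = 460371.09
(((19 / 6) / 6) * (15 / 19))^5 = 3125 / 248832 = 0.01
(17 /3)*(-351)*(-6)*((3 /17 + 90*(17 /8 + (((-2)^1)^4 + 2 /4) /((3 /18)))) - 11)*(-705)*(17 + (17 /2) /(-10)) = -9881478327357 /8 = -1235184790919.62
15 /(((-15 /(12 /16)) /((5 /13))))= -15 /52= -0.29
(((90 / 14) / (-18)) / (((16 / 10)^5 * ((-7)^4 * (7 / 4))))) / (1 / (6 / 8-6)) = 46875 / 1101463552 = 0.00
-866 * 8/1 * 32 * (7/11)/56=-27712/11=-2519.27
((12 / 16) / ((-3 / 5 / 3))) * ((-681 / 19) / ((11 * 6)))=3405 / 1672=2.04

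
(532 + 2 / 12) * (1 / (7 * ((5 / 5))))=3193 / 42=76.02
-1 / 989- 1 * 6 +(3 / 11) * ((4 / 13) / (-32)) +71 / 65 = -27783763 / 5657080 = -4.91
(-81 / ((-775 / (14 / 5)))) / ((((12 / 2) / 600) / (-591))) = -2680776 / 155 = -17295.33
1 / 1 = 1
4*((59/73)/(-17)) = -236/1241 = -0.19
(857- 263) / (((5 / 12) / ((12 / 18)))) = 4752 / 5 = 950.40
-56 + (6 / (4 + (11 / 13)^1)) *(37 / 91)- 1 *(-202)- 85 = 9041 / 147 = 61.50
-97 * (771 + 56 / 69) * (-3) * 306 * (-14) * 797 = -17637616965780 / 23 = -766852911555.65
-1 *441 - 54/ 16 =-3555/ 8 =-444.38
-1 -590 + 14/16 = -4721/8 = -590.12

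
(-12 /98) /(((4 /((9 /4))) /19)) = -513 /392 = -1.31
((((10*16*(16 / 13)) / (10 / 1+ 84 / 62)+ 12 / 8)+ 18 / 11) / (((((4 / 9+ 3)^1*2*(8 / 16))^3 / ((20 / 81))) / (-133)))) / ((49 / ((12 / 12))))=-10015470 / 29820791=-0.34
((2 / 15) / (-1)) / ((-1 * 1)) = 2 / 15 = 0.13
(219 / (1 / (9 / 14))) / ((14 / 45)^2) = 3991275 / 2744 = 1454.55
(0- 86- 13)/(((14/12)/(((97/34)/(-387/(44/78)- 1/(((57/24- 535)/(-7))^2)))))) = 11507313177558/32609617986155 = 0.35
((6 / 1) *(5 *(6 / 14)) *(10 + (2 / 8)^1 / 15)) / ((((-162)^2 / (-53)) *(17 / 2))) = -31853 / 1041012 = -0.03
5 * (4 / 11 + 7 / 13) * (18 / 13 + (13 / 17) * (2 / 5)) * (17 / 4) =60243 / 1859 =32.41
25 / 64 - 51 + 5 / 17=-54743 / 1088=-50.32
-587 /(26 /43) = -25241 /26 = -970.81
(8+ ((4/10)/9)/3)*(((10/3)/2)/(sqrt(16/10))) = 541*sqrt(10)/162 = 10.56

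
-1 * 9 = -9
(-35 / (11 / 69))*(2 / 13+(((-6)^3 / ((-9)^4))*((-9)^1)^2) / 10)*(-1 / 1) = -322 / 13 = -24.77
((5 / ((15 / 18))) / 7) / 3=2 / 7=0.29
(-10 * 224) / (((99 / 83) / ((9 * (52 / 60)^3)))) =-81693248 / 7425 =-11002.46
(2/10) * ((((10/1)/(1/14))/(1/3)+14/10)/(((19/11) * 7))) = 3311/475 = 6.97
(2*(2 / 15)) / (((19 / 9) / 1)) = 0.13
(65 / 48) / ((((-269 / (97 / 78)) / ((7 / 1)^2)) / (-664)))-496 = -292.31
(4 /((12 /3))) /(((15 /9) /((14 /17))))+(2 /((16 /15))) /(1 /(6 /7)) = 5001 /2380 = 2.10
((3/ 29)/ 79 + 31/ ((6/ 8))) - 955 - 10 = -6348352/ 6873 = -923.67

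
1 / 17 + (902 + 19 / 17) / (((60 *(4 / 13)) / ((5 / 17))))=200405 / 13872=14.45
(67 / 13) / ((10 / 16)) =536 / 65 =8.25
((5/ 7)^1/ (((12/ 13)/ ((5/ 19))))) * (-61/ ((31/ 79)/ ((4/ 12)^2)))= -1566175/ 445284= -3.52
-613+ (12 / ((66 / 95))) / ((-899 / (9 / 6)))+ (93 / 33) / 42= -254586295 / 415338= -612.96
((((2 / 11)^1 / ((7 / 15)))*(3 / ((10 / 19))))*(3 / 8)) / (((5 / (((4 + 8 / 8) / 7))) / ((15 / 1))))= 7695 / 4312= 1.78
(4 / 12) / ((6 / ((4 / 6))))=1 / 27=0.04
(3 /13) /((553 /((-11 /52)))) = -33 /373828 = -0.00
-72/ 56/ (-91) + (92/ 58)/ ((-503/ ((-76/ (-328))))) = 5104234/ 380968679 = 0.01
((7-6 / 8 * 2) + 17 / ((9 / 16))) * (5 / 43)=3215 / 774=4.15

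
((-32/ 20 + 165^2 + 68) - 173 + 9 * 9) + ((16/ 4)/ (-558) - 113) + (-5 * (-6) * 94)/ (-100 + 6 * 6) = 603584813/ 22320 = 27042.33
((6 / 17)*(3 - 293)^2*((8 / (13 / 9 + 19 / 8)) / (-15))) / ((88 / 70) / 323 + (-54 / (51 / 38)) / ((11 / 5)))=64427328 / 284227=226.68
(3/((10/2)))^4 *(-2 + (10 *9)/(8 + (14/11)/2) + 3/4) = 56457/47500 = 1.19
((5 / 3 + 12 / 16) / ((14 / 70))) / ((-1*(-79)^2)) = -145 / 74892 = -0.00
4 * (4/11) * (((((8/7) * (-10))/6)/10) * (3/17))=-64/1309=-0.05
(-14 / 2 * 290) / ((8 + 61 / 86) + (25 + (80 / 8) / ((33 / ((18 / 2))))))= -1920380 / 34469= -55.71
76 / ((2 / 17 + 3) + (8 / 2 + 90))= 1292 / 1651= 0.78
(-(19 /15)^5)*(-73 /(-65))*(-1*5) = 18.31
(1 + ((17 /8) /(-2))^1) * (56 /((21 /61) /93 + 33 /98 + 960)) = -648613 /177968369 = -0.00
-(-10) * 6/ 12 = 5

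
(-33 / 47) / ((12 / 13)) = -143 / 188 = -0.76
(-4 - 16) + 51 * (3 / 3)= 31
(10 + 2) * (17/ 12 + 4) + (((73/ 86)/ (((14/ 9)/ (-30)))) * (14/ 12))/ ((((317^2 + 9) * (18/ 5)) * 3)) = 6741404015/ 103713936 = 65.00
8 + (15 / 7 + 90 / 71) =5671 / 497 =11.41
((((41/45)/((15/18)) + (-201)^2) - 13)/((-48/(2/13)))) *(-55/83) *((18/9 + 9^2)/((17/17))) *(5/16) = 1281577/576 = 2224.96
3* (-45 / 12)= -11.25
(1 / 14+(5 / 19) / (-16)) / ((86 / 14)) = 117 / 13072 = 0.01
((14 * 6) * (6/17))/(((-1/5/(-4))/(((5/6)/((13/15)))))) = 126000/221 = 570.14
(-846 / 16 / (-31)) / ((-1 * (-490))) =423 / 121520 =0.00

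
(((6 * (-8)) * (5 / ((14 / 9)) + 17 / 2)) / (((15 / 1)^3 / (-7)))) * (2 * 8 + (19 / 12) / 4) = 64534 / 3375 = 19.12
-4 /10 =-2 /5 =-0.40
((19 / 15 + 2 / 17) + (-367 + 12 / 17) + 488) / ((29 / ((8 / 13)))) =2.61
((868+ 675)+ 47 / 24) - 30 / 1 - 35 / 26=472247 / 312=1513.61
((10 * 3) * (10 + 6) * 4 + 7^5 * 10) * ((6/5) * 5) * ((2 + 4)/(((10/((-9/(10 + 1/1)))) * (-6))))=917946/11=83449.64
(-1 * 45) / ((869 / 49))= -2205 / 869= -2.54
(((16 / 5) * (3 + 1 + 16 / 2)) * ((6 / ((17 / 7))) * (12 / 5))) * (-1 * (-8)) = 774144 / 425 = 1821.52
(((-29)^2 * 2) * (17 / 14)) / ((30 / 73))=1043681 / 210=4969.91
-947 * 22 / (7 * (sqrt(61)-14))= 20834 * sqrt(61) / 945 + 41668 / 135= 480.84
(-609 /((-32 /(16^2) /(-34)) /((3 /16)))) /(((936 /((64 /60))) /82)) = -565964 /195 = -2902.38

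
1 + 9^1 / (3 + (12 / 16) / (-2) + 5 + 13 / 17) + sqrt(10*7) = 2365 / 1141 + sqrt(70) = 10.44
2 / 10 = 1 / 5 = 0.20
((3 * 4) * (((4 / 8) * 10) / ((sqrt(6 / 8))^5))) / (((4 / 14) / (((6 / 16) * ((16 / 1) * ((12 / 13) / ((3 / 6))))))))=35840 * sqrt(3) / 13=4775.13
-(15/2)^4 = -50625/16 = -3164.06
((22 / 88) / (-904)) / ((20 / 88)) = -11 / 9040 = -0.00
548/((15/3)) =548/5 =109.60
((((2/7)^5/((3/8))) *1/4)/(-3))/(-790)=32/59748885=0.00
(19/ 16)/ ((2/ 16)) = 19/ 2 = 9.50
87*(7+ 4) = 957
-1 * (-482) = 482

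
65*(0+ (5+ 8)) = 845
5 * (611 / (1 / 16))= 48880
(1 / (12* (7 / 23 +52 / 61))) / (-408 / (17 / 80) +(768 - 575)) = -1403 / 33635052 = -0.00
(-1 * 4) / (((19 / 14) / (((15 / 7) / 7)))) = -120 / 133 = -0.90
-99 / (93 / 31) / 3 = -11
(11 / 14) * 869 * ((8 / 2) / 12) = 9559 / 42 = 227.60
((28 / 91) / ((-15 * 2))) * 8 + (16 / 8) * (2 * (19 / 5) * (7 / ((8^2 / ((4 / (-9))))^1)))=-1921 / 2340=-0.82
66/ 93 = 22/ 31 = 0.71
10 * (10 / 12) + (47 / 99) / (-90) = 74203 / 8910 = 8.33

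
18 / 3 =6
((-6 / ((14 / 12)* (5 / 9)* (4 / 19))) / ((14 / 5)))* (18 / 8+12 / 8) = -23085 / 392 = -58.89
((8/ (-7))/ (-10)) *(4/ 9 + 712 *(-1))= -25616/ 315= -81.32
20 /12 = 5 /3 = 1.67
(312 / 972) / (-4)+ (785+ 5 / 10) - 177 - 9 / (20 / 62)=470221 / 810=580.52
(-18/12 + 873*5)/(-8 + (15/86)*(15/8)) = -3002088/5279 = -568.68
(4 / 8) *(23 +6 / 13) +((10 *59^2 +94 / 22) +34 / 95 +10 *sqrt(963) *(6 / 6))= 30 *sqrt(107) +946232239 / 27170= 35136.68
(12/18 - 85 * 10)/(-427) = 364/183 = 1.99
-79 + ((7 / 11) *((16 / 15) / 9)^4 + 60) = -69419021873 / 3653656875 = -19.00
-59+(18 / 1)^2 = 265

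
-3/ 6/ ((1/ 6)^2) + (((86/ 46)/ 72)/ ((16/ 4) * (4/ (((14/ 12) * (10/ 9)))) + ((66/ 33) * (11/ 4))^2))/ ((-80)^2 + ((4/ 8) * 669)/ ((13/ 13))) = -18.00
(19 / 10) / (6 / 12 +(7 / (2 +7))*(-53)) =-171 / 3665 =-0.05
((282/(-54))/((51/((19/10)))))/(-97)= 893/445230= 0.00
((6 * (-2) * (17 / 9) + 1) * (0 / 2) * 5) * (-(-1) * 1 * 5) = 0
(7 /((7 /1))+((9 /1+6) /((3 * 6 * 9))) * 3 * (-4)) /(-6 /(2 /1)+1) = 0.06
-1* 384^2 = -147456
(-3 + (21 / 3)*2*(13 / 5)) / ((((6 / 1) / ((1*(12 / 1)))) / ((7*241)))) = 563458 / 5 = 112691.60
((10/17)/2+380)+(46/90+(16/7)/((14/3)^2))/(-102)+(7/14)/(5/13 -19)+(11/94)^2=160024163825719/420811782930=380.27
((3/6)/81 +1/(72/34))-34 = -10861/324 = -33.52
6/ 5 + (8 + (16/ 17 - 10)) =12/ 85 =0.14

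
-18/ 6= -3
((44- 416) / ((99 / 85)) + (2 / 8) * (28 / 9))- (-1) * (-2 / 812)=-12806557 / 40194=-318.62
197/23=8.57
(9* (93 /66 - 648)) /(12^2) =-14225 /352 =-40.41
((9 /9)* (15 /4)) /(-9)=-5 /12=-0.42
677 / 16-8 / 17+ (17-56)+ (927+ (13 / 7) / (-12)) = 929.69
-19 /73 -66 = -4837 /73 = -66.26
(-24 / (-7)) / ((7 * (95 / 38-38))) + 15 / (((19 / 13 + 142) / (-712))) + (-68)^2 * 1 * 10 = 59907499304 / 1297667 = 46165.54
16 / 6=8 / 3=2.67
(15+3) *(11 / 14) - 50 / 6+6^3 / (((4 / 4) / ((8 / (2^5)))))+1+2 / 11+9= 16168 / 231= 69.99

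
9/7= 1.29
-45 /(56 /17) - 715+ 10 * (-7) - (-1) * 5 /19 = -849495 /1064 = -798.40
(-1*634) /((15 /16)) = -10144 /15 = -676.27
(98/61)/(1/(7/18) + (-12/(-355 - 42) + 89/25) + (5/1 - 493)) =-0.00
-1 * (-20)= 20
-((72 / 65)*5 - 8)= 32 / 13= 2.46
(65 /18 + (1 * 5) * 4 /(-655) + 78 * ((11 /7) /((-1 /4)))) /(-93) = 5.23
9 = 9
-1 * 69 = -69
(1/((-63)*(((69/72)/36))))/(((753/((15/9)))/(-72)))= 3840/40411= 0.10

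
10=10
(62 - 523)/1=-461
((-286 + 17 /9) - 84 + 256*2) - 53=818 /9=90.89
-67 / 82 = -0.82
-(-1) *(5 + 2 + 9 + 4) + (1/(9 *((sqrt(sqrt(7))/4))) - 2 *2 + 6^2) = 4 *7^(3/4)/63 + 52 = 52.27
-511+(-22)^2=-27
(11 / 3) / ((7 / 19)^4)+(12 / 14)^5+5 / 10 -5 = 19662301 / 100842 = 194.98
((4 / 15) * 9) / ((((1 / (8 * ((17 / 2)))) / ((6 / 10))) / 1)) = 2448 / 25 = 97.92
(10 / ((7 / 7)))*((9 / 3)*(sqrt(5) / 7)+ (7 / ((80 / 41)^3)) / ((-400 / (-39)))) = 18815433 / 20480000+ 30*sqrt(5) / 7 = 10.50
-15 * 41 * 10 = -6150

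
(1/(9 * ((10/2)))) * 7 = 7/45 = 0.16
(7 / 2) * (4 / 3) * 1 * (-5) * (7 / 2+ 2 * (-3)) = 175 / 3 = 58.33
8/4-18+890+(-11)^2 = 995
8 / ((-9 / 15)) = -40 / 3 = -13.33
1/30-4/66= -0.03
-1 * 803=-803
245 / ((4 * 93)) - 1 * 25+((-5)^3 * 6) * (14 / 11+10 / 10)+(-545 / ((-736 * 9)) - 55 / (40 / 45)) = -4044758375 / 2258784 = -1790.68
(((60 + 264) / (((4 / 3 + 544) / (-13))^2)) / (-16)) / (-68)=123201 / 728006912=0.00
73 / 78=0.94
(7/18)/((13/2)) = 7/117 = 0.06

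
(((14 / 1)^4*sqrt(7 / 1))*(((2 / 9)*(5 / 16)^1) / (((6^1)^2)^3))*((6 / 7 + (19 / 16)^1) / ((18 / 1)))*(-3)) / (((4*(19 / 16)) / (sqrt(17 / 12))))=-392735*sqrt(357) / 574428672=-0.01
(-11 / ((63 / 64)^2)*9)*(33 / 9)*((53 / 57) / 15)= -23.22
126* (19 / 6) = 399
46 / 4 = 23 / 2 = 11.50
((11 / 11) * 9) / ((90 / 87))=87 / 10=8.70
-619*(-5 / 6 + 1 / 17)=48901 / 102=479.42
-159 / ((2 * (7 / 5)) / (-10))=3975 / 7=567.86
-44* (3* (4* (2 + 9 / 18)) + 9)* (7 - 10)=5148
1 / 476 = 0.00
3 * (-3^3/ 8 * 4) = -81/ 2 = -40.50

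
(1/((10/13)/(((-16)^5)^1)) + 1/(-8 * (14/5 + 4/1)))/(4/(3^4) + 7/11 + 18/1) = -1651809212163/22642640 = -72951.26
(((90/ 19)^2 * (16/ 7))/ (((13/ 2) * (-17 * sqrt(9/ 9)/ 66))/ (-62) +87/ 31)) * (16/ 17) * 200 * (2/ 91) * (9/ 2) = 30546616320000/ 90652038841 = 336.97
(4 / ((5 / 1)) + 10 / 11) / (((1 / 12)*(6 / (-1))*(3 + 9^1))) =-0.28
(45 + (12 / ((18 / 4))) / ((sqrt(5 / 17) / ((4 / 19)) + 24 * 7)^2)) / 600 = 7952530972715423 / 106033523517232200 -2315264 * sqrt(85) / 4418063479884675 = 0.08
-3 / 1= -3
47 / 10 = 4.70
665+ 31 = 696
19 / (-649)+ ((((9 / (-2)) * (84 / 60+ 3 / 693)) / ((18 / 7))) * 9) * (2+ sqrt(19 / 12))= -143642 / 3245 - 811 * sqrt(57) / 220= -72.10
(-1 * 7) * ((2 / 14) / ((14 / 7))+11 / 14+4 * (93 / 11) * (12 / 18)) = -1802 / 11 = -163.82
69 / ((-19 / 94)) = -6486 / 19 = -341.37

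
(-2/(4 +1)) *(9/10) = -9/25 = -0.36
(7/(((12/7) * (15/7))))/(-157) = -343/28260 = -0.01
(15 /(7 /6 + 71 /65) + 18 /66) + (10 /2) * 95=4670218 /9691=481.91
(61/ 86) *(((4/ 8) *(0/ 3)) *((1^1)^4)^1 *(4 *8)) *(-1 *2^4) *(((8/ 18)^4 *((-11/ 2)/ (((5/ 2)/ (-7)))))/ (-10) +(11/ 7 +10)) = 0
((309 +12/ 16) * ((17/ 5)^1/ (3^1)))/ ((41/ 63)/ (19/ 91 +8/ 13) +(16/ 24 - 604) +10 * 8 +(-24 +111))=-947835/ 1175968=-0.81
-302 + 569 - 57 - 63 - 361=-214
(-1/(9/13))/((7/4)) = -52/63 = -0.83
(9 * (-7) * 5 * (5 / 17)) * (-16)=25200 / 17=1482.35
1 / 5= 0.20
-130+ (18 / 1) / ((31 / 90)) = -2410 / 31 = -77.74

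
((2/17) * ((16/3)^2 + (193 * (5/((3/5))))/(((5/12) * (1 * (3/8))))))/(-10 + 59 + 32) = 185792/12393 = 14.99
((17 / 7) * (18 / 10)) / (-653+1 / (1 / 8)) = -51 / 7525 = -0.01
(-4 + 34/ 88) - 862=-38087/ 44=-865.61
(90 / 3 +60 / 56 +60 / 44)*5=24975 / 154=162.18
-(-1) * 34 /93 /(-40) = -17 /1860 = -0.01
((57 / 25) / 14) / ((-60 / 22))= -209 / 3500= -0.06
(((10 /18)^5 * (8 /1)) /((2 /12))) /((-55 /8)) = -80000 /216513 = -0.37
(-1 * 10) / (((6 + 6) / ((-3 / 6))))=5 / 12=0.42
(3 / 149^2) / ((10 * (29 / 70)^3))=0.00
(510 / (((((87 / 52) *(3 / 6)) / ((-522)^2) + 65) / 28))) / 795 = 310093056 / 1122133013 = 0.28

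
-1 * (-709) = 709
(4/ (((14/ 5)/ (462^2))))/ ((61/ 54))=16465680/ 61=269929.18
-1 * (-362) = 362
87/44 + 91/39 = 569/132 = 4.31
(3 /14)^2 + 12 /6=401 /196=2.05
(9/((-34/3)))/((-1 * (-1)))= -27/34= -0.79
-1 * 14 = -14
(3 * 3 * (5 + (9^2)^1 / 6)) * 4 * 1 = 666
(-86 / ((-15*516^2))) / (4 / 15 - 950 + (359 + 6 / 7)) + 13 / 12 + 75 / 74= 14877143267 / 7095007224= 2.10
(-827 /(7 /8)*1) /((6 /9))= -9924 /7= -1417.71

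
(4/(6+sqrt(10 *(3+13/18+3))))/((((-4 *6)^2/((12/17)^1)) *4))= -9/38216+11 *sqrt(5)/76432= 0.00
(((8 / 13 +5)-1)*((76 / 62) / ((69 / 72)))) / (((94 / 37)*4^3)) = 31635 / 871286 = 0.04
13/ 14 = 0.93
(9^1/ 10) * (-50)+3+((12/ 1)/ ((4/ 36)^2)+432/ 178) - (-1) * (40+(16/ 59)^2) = 301289410/ 309809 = 972.50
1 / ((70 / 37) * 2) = 37 / 140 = 0.26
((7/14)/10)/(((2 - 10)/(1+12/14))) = -13/1120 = -0.01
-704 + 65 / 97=-68223 / 97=-703.33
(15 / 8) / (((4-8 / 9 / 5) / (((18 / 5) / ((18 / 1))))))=135 / 1376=0.10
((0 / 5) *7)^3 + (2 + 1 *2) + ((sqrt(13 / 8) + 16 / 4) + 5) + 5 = sqrt(26) / 4 + 18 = 19.27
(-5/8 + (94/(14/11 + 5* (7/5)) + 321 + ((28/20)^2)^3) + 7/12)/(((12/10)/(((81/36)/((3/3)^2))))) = 11597398541/18200000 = 637.22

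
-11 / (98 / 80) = -8.98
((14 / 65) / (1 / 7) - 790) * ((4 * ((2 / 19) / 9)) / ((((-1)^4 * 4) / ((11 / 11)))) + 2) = -5876896 / 3705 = -1586.21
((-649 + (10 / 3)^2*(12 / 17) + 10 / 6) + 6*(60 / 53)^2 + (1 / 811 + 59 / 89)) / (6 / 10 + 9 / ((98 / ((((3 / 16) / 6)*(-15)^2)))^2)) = -320906243434135797760 / 328631138342545293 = -976.49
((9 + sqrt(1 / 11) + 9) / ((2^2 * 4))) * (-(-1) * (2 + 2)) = sqrt(11) / 44 + 9 / 2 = 4.58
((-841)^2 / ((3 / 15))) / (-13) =-272031.15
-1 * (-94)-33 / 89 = 8333 / 89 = 93.63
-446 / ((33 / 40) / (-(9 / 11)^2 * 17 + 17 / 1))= -12131200 / 3993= -3038.12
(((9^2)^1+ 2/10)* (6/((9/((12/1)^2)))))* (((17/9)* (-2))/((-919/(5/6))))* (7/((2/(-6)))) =-1546048/2757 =-560.77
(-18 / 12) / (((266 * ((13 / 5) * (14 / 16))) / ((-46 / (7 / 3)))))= 4140 / 84721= 0.05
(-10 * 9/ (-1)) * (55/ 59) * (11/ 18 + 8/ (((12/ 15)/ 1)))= 52525/ 59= 890.25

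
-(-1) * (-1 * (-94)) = 94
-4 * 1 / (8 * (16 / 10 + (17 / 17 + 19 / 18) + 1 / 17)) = -0.13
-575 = -575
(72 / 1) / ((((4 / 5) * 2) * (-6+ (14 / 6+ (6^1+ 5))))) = 135 / 22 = 6.14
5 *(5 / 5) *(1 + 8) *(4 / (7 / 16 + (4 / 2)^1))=960 / 13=73.85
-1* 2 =-2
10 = 10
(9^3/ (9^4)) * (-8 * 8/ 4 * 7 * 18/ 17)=-224/ 17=-13.18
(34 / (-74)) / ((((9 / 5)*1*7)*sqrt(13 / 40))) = -170*sqrt(130) / 30303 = -0.06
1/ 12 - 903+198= -8459/ 12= -704.92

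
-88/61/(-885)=88/53985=0.00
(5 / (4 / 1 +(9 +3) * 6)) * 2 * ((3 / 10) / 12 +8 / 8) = 41 / 304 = 0.13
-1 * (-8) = 8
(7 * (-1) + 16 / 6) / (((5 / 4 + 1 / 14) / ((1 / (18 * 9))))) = -0.02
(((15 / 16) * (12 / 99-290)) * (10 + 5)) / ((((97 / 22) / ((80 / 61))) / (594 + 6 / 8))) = -69951375 / 97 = -721148.20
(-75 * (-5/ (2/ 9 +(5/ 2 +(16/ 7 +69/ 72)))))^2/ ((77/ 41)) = 209223000000/ 99462539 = 2103.54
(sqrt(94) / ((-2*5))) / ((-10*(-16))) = -sqrt(94) / 1600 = -0.01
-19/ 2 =-9.50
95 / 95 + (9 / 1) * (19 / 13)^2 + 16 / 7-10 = 14800 / 1183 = 12.51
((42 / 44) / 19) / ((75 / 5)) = 7 / 2090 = 0.00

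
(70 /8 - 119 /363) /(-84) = -1747 /17424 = -0.10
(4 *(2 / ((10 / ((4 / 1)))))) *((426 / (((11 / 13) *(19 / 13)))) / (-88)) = -143988 / 11495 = -12.53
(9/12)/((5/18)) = 27/10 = 2.70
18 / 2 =9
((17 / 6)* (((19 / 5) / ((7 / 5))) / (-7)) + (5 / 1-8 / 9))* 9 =2657 / 98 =27.11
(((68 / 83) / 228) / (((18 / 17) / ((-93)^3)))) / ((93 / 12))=-555458 / 1577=-352.22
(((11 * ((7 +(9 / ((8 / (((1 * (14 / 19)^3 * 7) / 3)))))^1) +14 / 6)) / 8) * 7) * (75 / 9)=411297425 / 493848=832.84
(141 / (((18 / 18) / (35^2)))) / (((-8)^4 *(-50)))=-6909 / 8192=-0.84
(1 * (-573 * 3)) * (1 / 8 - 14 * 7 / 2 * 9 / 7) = 864657 / 8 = 108082.12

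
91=91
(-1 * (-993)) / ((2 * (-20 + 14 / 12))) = -2979 / 113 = -26.36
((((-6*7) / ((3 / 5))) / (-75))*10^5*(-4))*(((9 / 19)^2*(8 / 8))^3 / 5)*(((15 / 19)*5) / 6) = -554.90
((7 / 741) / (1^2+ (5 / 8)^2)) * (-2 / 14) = -64 / 65949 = -0.00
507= 507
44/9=4.89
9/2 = 4.50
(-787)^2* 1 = 619369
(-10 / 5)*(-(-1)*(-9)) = 18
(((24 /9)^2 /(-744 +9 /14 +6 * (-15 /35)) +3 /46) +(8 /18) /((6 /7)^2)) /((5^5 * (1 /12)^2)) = 0.03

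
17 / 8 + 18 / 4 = 53 / 8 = 6.62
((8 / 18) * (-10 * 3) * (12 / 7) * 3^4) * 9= -116640 / 7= -16662.86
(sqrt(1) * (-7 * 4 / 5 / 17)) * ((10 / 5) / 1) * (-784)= 43904 / 85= 516.52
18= 18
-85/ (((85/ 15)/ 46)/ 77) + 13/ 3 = -159377/ 3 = -53125.67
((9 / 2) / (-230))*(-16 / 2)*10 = 36 / 23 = 1.57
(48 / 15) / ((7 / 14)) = 32 / 5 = 6.40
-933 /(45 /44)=-13684 /15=-912.27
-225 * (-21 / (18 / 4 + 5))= 9450 / 19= 497.37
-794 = -794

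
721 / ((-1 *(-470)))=721 / 470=1.53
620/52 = 11.92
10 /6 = 5 /3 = 1.67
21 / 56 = 3 / 8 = 0.38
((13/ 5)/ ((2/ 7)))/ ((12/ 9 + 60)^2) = 819/ 338560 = 0.00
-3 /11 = -0.27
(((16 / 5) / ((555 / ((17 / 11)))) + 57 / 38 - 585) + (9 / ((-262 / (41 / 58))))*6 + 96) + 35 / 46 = -2597174259187 / 5334365850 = -486.88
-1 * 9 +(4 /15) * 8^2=121 /15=8.07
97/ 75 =1.29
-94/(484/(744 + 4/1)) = -1598/11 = -145.27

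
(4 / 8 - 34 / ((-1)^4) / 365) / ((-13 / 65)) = -297 / 146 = -2.03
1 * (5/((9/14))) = 70/9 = 7.78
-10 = -10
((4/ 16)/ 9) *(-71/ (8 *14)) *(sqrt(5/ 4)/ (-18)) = 71 *sqrt(5)/ 145152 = 0.00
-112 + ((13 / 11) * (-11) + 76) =-49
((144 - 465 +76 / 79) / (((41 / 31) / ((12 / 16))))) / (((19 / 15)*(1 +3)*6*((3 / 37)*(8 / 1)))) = -144998005 / 15754496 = -9.20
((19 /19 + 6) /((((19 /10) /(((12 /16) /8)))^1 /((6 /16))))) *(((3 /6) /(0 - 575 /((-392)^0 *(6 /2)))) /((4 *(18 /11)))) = -231 /4474880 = -0.00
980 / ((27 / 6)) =1960 / 9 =217.78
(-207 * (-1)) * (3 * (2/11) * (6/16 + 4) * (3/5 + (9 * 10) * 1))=44754.34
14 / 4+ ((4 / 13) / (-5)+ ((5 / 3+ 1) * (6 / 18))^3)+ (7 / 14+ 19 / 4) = 1779931 / 189540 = 9.39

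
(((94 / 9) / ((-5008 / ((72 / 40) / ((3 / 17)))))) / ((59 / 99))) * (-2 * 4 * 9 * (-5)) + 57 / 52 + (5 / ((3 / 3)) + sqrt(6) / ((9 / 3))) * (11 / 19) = -161639983 / 18245396 + 11 * sqrt(6) / 57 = -8.39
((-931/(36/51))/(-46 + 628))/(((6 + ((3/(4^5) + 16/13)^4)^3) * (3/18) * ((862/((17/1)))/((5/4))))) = -185989838407693891208564731562840500088601806614036480/10226890793490373728782439487453707503002735779380292171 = -0.02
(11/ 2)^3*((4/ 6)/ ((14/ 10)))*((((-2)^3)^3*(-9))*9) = 3285668.57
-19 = -19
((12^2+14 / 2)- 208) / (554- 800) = 19 / 82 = 0.23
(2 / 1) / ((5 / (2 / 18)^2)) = 2 / 405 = 0.00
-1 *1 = -1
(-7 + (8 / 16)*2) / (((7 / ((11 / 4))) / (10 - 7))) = -99 / 14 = -7.07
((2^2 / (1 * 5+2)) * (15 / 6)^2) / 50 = 1 / 14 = 0.07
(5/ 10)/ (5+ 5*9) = 1/ 100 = 0.01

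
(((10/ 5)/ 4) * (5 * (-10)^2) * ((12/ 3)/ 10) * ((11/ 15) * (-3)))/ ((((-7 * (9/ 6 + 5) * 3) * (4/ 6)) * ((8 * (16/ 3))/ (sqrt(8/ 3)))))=55 * sqrt(6)/ 1456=0.09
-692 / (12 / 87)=-5017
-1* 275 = -275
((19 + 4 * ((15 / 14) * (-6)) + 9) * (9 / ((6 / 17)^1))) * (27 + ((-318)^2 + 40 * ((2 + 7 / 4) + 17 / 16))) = 41348148 / 7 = 5906878.29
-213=-213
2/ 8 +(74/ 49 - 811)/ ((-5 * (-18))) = -15425/ 1764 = -8.74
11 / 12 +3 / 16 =53 / 48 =1.10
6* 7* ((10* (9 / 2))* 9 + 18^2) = 30618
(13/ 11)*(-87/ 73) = -1131/ 803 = -1.41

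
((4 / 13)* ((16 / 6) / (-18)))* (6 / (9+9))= -0.02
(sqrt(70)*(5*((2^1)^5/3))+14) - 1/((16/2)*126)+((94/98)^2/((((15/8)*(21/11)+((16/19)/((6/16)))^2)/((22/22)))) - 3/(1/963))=-2428.68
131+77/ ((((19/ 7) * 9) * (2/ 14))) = 153.06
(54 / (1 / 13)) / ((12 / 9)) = 1053 / 2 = 526.50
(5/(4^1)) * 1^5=5/4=1.25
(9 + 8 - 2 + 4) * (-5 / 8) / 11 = -1.08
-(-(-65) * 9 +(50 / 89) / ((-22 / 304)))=-565115 / 979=-577.24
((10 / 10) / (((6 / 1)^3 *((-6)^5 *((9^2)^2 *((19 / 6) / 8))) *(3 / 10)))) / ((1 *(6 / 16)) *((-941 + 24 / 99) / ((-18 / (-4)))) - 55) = 11 / 1920218564430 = 0.00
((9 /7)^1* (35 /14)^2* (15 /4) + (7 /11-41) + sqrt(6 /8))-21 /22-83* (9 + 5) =-1445363 /1232 + sqrt(3) /2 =-1172.32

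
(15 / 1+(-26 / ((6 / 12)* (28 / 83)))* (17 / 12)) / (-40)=17083 / 3360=5.08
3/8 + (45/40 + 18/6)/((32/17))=657/256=2.57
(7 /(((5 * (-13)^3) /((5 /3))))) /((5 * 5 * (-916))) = 7 /150933900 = 0.00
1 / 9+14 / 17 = 143 / 153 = 0.93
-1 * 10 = -10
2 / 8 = 1 / 4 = 0.25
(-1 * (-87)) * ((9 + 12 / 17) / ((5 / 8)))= 22968 / 17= 1351.06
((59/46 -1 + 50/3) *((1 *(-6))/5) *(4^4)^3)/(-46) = 19620954112/2645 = 7418130.10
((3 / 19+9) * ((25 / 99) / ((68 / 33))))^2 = 1.26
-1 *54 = -54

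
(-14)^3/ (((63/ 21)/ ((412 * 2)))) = -2261056/ 3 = -753685.33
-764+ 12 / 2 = -758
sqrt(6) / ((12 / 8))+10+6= 2 *sqrt(6) / 3+16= 17.63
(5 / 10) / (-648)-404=-523585 / 1296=-404.00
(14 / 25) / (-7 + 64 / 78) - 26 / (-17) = 147368 / 102425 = 1.44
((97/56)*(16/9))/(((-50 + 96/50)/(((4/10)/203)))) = -970/7686189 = -0.00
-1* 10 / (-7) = 10 / 7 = 1.43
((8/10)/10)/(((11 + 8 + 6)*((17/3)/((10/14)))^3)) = 54/8425795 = 0.00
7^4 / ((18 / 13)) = 31213 / 18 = 1734.06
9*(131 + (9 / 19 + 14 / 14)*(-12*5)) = 7281 / 19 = 383.21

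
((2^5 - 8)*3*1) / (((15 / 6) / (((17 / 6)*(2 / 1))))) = 816 / 5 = 163.20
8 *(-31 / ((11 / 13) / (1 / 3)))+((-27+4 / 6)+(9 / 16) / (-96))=-2095715 / 16896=-124.04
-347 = -347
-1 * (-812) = 812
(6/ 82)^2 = 9/ 1681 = 0.01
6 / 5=1.20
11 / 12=0.92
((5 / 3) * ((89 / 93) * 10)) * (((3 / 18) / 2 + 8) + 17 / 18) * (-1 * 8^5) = -11847680000 / 2511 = -4718311.43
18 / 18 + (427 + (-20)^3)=-7572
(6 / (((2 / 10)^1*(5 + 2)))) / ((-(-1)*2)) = 15 / 7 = 2.14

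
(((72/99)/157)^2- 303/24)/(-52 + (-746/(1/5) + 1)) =301234917/90215537192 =0.00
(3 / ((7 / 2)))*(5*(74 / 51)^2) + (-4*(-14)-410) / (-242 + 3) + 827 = 1214792123 / 1450491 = 837.50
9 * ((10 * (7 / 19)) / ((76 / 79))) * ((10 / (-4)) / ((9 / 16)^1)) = -55300 / 361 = -153.19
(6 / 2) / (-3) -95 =-96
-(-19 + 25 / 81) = 1514 / 81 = 18.69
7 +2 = 9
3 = 3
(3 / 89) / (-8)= -0.00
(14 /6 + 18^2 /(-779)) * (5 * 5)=112025 /2337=47.94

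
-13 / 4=-3.25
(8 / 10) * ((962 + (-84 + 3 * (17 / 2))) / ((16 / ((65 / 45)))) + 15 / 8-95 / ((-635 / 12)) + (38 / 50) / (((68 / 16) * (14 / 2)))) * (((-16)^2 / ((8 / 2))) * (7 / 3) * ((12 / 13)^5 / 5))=52617080365056 / 38539499375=1365.28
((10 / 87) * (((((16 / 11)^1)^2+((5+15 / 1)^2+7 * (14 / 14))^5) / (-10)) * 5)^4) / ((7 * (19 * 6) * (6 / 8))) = 21293051674299518780284796066670466693007041404905761573035 / 114038924692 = 186717401376841095304536200000000000000000000000.00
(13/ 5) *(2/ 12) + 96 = 2893/ 30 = 96.43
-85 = -85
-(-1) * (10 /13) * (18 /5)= 36 /13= 2.77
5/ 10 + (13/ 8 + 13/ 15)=359/ 120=2.99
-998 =-998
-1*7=-7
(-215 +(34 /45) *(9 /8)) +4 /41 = -175523 /820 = -214.05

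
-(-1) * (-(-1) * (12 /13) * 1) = 12 /13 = 0.92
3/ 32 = 0.09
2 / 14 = 1 / 7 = 0.14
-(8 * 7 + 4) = -60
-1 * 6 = -6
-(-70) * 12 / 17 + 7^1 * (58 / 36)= 18571 / 306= 60.69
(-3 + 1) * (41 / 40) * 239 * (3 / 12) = -9799 / 80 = -122.49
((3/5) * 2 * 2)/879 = 4/1465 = 0.00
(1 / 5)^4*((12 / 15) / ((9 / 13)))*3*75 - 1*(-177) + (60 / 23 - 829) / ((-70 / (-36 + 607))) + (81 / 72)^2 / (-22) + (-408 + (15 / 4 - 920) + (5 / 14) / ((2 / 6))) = 5595.17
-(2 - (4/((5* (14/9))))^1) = -52/35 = -1.49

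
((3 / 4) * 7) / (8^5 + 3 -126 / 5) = 105 / 654916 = 0.00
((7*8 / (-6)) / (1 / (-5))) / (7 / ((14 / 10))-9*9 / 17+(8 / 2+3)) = 2380 / 369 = 6.45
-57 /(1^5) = -57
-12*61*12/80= -549/5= -109.80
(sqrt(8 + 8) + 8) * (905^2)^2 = 8049623407500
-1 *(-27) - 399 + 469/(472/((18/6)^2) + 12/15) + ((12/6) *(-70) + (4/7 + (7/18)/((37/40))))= -2804823605/5585076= -502.20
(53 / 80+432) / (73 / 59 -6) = -2042167 / 22480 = -90.84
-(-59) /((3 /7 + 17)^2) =2891 /14884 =0.19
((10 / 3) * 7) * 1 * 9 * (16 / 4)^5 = 215040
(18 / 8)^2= 81 / 16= 5.06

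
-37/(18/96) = -592/3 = -197.33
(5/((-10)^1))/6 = -1/12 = -0.08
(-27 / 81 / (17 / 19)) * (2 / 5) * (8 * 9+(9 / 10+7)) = -893 / 75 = -11.91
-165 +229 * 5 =980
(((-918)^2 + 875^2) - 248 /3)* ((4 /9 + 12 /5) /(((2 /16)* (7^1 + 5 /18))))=9881188352 /1965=5028594.58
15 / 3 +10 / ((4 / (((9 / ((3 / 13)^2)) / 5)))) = 179 / 2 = 89.50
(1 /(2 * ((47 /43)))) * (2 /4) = 43 /188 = 0.23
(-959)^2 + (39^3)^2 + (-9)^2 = 3519663523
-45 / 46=-0.98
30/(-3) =-10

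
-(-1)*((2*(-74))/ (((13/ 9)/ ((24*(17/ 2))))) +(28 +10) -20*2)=-271754/ 13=-20904.15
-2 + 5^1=3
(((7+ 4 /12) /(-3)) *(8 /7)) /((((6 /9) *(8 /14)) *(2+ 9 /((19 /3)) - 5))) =209 /45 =4.64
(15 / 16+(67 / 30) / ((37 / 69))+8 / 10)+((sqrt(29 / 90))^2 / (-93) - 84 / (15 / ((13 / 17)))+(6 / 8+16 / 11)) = 3.82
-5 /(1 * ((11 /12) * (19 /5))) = -300 /209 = -1.44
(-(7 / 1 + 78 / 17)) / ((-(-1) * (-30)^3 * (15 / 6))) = 197 / 1147500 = 0.00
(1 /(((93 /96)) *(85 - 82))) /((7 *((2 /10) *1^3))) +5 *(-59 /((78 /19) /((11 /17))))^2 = 165071888405 /381545892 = 432.64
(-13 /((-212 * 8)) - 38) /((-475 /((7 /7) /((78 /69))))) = 296401 /4189120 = 0.07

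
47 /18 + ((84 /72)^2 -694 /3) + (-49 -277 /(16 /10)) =-32363 /72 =-449.49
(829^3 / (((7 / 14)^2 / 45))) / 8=25637525505 / 2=12818762752.50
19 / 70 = 0.27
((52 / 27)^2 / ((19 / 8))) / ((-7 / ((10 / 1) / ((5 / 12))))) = -173056 / 32319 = -5.35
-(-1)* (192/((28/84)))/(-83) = -576/83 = -6.94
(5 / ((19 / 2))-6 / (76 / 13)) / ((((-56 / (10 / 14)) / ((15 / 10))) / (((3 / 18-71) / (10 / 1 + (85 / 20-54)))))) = 2125 / 124656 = 0.02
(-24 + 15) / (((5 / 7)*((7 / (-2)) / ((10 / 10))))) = 18 / 5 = 3.60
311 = 311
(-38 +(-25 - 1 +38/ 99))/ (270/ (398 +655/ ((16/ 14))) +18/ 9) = -24464581/ 876051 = -27.93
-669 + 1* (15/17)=-11358/17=-668.12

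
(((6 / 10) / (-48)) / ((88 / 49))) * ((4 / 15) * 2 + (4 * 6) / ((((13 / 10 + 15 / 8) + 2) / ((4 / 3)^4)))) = -2600087 / 24591600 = -0.11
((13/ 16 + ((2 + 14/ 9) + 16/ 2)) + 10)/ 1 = 3221/ 144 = 22.37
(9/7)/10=9/70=0.13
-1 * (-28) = 28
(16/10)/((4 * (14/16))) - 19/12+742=311167/420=740.87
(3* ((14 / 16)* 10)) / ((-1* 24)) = -1.09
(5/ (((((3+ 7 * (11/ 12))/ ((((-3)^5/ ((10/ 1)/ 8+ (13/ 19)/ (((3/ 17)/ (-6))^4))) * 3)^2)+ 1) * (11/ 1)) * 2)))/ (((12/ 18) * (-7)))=-0.00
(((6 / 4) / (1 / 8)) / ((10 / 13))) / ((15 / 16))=416 / 25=16.64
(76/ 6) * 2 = 25.33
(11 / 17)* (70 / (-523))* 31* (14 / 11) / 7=-4340 / 8891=-0.49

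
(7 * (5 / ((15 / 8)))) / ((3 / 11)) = 616 / 9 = 68.44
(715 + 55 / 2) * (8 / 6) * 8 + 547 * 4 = 10108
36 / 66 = 6 / 11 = 0.55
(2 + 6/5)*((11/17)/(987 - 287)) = 44/14875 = 0.00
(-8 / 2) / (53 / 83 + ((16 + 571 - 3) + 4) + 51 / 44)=-14608 / 2153941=-0.01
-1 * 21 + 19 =-2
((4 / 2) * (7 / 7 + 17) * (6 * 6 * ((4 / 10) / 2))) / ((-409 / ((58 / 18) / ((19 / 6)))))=-25056 / 38855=-0.64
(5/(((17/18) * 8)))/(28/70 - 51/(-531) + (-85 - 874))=-39825/57682768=-0.00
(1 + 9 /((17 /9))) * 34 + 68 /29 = 5752 /29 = 198.34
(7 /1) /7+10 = 11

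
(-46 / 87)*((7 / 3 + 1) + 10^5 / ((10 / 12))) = -16560460 / 261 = -63450.04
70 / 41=1.71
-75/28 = -2.68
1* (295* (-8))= -2360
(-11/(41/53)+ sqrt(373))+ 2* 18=sqrt(373)+ 893/41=41.09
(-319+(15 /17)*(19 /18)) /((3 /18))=-32443 /17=-1908.41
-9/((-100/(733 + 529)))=5679/50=113.58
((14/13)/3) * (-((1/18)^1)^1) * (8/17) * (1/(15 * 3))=-56/268515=-0.00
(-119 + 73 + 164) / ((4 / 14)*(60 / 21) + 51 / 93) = 179242 / 2073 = 86.47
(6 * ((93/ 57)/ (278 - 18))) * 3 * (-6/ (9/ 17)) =-1581/ 1235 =-1.28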